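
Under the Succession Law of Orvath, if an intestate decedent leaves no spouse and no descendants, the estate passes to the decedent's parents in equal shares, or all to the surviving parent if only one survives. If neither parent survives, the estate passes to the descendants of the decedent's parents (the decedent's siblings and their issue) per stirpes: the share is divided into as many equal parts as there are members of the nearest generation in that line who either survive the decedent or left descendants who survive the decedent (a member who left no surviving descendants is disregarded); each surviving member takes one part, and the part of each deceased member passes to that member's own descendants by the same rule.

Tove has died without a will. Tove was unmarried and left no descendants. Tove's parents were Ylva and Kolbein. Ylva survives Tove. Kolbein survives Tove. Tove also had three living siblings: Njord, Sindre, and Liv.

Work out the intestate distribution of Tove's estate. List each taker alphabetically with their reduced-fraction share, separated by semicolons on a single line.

Both parents survive, so Ylva and Kolbein each take 1/2. The siblings take nothing because a surviving parent has priority.

Kolbein 1/2; Ylva 1/2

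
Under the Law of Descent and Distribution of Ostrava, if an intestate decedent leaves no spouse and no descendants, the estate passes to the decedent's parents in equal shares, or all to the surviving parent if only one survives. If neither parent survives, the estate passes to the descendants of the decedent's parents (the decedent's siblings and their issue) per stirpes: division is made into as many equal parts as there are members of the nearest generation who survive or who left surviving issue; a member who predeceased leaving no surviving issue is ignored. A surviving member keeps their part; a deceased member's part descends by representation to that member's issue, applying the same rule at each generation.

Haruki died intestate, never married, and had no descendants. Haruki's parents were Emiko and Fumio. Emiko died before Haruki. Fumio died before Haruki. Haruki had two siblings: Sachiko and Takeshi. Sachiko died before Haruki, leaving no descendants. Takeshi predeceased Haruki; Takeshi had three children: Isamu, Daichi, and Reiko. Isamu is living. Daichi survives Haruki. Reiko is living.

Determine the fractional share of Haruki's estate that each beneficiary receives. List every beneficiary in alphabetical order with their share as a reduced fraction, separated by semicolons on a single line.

Daichi 1/3; Isamu 1/3; Reiko 1/3

Neither parent survives and there are no descendants, so the estate passes to Haruki's siblings and their issue per stirpes.
Sachiko left no surviving issue, so that branch lapses and is disregarded.
Takeshi's line is the sole branch at this level, so the full 1 passes to Takeshi's issue by representation.
The estate is divided into 3 equal shares of 1/3 among Isamu, Daichi, Reiko.
Isamu is living and takes 1/3.
Daichi is living and takes 1/3.
Reiko is living and takes 1/3.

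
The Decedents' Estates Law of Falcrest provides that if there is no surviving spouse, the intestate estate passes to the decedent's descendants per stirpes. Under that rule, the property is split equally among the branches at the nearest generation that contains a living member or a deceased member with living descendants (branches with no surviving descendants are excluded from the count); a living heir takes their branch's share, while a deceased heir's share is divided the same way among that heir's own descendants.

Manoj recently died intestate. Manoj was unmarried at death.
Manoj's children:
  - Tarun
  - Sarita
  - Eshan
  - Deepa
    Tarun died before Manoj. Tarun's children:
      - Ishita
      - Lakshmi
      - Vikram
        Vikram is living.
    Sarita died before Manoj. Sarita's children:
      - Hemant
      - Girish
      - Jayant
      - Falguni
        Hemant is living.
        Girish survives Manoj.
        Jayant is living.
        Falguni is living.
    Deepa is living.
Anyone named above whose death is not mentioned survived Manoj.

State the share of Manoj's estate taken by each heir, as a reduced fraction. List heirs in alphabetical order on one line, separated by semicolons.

Deepa 1/4; Eshan 1/4; Falguni 1/16; Girish 1/16; Hemant 1/16; Ishita 1/12; Jayant 1/16; Lakshmi 1/12; Vikram 1/12

There is no surviving spouse, so the entire estate passes to Manoj's descendants per stirpes.
The estate is divided into 4 equal shares of 1/4 among Tarun, Sarita, Eshan, Deepa.
Tarun predeceased; the 1/4 allotted to Tarun's branch passes to Tarun's issue by representation.
The 1/4 is divided into 3 equal shares of 1/12 among Ishita, Lakshmi, Vikram.
Ishita is living and takes 1/12.
Lakshmi is living and takes 1/12.
Vikram is living and takes 1/12.
Sarita predeceased; the 1/4 allotted to Sarita's branch passes to Sarita's issue by representation.
The 1/4 is divided into 4 equal shares of 1/16 among Hemant, Girish, Jayant, Falguni.
Hemant is living and takes 1/16.
Girish is living and takes 1/16.
Jayant is living and takes 1/16.
Falguni is living and takes 1/16.
Eshan is living and takes 1/4.
Deepa is living and takes 1/4.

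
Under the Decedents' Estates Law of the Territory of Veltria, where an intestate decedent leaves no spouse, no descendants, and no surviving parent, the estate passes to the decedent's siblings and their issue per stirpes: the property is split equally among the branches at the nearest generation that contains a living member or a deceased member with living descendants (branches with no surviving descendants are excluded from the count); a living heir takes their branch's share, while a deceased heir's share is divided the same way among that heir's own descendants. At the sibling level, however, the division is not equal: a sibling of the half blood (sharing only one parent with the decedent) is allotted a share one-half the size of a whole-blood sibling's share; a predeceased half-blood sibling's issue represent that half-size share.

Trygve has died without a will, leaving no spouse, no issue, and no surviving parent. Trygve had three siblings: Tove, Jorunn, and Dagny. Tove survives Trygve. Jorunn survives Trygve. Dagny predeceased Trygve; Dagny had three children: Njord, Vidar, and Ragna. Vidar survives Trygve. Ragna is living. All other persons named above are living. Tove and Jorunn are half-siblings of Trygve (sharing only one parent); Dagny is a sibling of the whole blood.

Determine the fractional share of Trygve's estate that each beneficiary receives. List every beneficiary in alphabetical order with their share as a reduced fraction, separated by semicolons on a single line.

Jorunn 1/4; Njord 1/6; Ragna 1/6; Tove 1/4; Vidar 1/6

No spouse, descendants, or parent survives, so the estate passes to Trygve's siblings per stirpes.
Half-blood siblings count for one-half the weight of whole-blood siblings at the initial division.
Dividing 1 in proportion to weights (total weight 2): Tove (weight 1/2) → 1/4; Jorunn (weight 1/2) → 1/4; Dagny (weight 1) → 1/2.
Tove is living and takes 1/4.
Jorunn is living and takes 1/4.
Dagny predeceased; the 1/2 allotted to Dagny's branch passes to Dagny's issue by representation.
The 1/2 is divided into 3 equal shares of 1/6 among Njord, Vidar, Ragna.
Njord is living and takes 1/6.
Vidar is living and takes 1/6.
Ragna is living and takes 1/6.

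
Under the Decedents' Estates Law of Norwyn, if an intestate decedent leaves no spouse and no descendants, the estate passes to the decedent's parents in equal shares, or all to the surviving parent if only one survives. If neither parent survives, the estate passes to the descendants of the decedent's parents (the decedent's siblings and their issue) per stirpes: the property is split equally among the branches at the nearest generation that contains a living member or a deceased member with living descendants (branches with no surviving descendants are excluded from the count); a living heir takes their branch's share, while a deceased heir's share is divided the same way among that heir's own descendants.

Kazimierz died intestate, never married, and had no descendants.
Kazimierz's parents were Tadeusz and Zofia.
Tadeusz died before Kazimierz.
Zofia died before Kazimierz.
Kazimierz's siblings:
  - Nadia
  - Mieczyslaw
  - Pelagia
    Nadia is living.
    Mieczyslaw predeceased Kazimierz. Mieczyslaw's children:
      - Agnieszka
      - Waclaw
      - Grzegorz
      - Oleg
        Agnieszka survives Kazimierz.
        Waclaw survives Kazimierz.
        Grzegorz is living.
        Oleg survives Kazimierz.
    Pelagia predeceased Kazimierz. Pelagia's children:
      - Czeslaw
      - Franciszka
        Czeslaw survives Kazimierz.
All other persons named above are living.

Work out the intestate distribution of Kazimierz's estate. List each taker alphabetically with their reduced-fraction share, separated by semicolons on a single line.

Neither parent survives and there are no descendants, so the estate passes to Kazimierz's siblings and their issue per stirpes.
The estate is divided into 3 equal shares of 1/3 among Nadia, Mieczyslaw, Pelagia.
Nadia is living and takes 1/3.
Mieczyslaw predeceased; the 1/3 allotted to Mieczyslaw's branch passes to Mieczyslaw's issue by representation.
The 1/3 is divided into 4 equal shares of 1/12 among Agnieszka, Waclaw, Grzegorz, Oleg.
Agnieszka is living and takes 1/12.
Waclaw is living and takes 1/12.
Grzegorz is living and takes 1/12.
Oleg is living and takes 1/12.
Pelagia predeceased; the 1/3 allotted to Pelagia's branch passes to Pelagia's issue by representation.
The 1/3 is divided into 2 equal shares of 1/6 among Czeslaw, Franciszka.
Czeslaw is living and takes 1/6.
Franciszka is living and takes 1/6.

Agnieszka 1/12; Czeslaw 1/6; Franciszka 1/6; Grzegorz 1/12; Nadia 1/3; Oleg 1/12; Waclaw 1/12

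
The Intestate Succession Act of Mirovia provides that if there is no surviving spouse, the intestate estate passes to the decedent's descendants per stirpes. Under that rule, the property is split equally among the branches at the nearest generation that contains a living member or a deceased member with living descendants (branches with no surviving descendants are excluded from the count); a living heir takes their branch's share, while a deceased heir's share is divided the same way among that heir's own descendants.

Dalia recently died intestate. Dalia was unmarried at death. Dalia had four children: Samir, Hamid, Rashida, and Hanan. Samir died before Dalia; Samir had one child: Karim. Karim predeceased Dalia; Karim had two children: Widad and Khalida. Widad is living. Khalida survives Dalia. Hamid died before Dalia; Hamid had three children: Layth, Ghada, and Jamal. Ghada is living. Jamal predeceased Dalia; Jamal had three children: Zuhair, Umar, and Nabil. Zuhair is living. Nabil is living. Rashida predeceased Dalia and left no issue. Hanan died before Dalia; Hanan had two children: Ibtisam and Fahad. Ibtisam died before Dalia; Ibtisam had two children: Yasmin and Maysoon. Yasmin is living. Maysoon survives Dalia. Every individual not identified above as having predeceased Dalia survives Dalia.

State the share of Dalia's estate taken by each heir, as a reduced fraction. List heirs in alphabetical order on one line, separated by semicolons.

There is no surviving spouse, so the entire estate passes to Dalia's descendants per stirpes.
Rashida left no surviving issue, so that branch lapses and is disregarded.
The estate is divided into 3 equal shares of 1/3 among Samir, Hamid, Hanan.
Samir predeceased; the 1/3 allotted to Samir's branch passes to Samir's issue by representation.
Karim's line is the sole branch at this level, so the full 1/3 passes to Karim's issue by representation.
The 1/3 is divided into 2 equal shares of 1/6 among Widad, Khalida.
Widad is living and takes 1/6.
Khalida is living and takes 1/6.
Hamid predeceased; the 1/3 allotted to Hamid's branch passes to Hamid's issue by representation.
The 1/3 is divided into 3 equal shares of 1/9 among Layth, Ghada, Jamal.
Layth is living and takes 1/9.
Ghada is living and takes 1/9.
Jamal predeceased; the 1/9 allotted to Jamal's branch passes to Jamal's issue by representation.
The 1/9 is divided into 3 equal shares of 1/27 among Zuhair, Umar, Nabil.
Zuhair is living and takes 1/27.
Umar is living and takes 1/27.
Nabil is living and takes 1/27.
Hanan predeceased; the 1/3 allotted to Hanan's branch passes to Hanan's issue by representation.
The 1/3 is divided into 2 equal shares of 1/6 among Ibtisam, Fahad.
Ibtisam predeceased; the 1/6 allotted to Ibtisam's branch passes to Ibtisam's issue by representation.
The 1/6 is divided into 2 equal shares of 1/12 among Yasmin, Maysoon.
Yasmin is living and takes 1/12.
Maysoon is living and takes 1/12.
Fahad is living and takes 1/6.

Fahad 1/6; Ghada 1/9; Khalida 1/6; Layth 1/9; Maysoon 1/12; Nabil 1/27; Umar 1/27; Widad 1/6; Yasmin 1/12; Zuhair 1/27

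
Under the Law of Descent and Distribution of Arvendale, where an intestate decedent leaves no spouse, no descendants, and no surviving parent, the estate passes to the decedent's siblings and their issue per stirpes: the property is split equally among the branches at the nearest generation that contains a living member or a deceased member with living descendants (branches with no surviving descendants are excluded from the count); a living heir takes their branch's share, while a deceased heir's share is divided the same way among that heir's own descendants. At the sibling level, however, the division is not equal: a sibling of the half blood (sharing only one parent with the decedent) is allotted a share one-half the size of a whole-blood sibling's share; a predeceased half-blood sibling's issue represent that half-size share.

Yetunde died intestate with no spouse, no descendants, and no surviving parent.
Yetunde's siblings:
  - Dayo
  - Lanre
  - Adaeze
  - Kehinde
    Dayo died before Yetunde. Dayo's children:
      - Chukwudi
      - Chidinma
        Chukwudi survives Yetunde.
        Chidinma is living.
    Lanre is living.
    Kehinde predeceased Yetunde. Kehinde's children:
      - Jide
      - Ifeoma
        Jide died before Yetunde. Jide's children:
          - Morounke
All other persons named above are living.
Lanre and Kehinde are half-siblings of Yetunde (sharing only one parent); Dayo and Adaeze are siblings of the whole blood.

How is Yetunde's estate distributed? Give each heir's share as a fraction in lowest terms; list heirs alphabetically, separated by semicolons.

Adaeze 1/3; Chidinma 1/6; Chukwudi 1/6; Ifeoma 1/12; Lanre 1/6; Morounke 1/12

No spouse, descendants, or parent survives, so the estate passes to Yetunde's siblings per stirpes.
Half-blood siblings count for one-half the weight of whole-blood siblings at the initial division.
Dividing 1 in proportion to weights (total weight 3): Dayo (weight 1) → 1/3; Lanre (weight 1/2) → 1/6; Adaeze (weight 1) → 1/3; Kehinde (weight 1/2) → 1/6.
Dayo predeceased; the 1/3 allotted to Dayo's branch passes to Dayo's issue by representation.
The 1/3 is divided into 2 equal shares of 1/6 among Chukwudi, Chidinma.
Chukwudi is living and takes 1/6.
Chidinma is living and takes 1/6.
Lanre is living and takes 1/6.
Adaeze is living and takes 1/3.
Kehinde predeceased; the 1/6 allotted to Kehinde's branch passes to Kehinde's issue by representation.
The 1/6 is divided into 2 equal shares of 1/12 among Jide, Ifeoma.
Jide predeceased; the 1/12 allotted to Jide's branch passes to Jide's issue by representation.
Morounke is the sole taker at this level and receives the full 1/12.
Ifeoma is living and takes 1/12.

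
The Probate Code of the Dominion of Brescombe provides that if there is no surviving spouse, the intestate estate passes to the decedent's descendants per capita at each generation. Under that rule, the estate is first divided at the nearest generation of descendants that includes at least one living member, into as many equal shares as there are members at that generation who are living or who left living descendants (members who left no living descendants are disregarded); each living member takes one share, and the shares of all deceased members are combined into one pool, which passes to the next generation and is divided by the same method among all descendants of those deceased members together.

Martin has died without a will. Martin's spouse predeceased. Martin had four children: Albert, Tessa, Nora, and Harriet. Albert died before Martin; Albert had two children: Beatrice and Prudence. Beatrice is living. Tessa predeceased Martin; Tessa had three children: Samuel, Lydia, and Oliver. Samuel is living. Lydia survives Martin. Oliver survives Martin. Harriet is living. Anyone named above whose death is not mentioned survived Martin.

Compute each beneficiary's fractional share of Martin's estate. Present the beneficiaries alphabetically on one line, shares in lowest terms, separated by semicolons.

Beatrice 1/10; Harriet 1/4; Lydia 1/10; Nora 1/4; Oliver 1/10; Prudence 1/10; Samuel 1/10

There is no surviving spouse, so the entire estate passes to Martin's descendants per capita at each generation.
At generation 1 (Albert, Tessa, Nora, Harriet) there are 4 shares of (1)/4 = 1/4 each.
Living: Nora and Harriet — each takes 1/4.
Deceased: Albert and Tessa. Their combined 1/2 is pooled and carried to generation 2.
At generation 2 (Beatrice, Prudence, Samuel, Lydia, Oliver) there are 5 shares of (1/2)/5 = 1/10 each.
Living: Beatrice, Prudence, Samuel, Lydia, and Oliver — each takes 1/10.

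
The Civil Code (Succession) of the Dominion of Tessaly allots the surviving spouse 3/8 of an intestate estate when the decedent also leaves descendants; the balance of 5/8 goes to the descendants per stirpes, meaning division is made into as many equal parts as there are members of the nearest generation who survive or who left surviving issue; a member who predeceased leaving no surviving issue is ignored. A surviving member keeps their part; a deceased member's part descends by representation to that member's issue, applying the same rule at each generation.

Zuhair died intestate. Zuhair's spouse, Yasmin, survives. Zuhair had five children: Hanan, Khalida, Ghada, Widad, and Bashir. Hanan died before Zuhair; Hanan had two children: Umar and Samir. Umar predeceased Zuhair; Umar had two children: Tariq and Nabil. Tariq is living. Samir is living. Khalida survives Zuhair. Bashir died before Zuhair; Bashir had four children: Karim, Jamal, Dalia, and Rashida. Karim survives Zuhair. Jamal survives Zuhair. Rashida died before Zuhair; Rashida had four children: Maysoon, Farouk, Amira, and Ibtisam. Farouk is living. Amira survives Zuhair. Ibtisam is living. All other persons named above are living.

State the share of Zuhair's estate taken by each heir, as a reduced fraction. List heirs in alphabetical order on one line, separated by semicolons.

Yasmin, as surviving spouse, takes 3/8.
The remaining 5/8 passes to Zuhair's descendants per stirpes.
The 5/8 is divided into 5 equal shares of 1/8 among Hanan, Khalida, Ghada, Widad, Bashir.
Hanan predeceased; the 1/8 allotted to Hanan's branch passes to Hanan's issue by representation.
The 1/8 is divided into 2 equal shares of 1/16 among Umar, Samir.
Umar predeceased; the 1/16 allotted to Umar's branch passes to Umar's issue by representation.
The 1/16 is divided into 2 equal shares of 1/32 among Tariq, Nabil.
Tariq is living and takes 1/32.
Nabil is living and takes 1/32.
Samir is living and takes 1/16.
Khalida is living and takes 1/8.
Ghada is living and takes 1/8.
Widad is living and takes 1/8.
Bashir predeceased; the 1/8 allotted to Bashir's branch passes to Bashir's issue by representation.
The 1/8 is divided into 4 equal shares of 1/32 among Karim, Jamal, Dalia, Rashida.
Karim is living and takes 1/32.
Jamal is living and takes 1/32.
Dalia is living and takes 1/32.
Rashida predeceased; the 1/32 allotted to Rashida's branch passes to Rashida's issue by representation.
The 1/32 is divided into 4 equal shares of 1/128 among Maysoon, Farouk, Amira, Ibtisam.
Maysoon is living and takes 1/128.
Farouk is living and takes 1/128.
Amira is living and takes 1/128.
Ibtisam is living and takes 1/128.

Amira 1/128; Dalia 1/32; Farouk 1/128; Ghada 1/8; Ibtisam 1/128; Jamal 1/32; Karim 1/32; Khalida 1/8; Maysoon 1/128; Nabil 1/32; Samir 1/16; Tariq 1/32; Widad 1/8; Yasmin 3/8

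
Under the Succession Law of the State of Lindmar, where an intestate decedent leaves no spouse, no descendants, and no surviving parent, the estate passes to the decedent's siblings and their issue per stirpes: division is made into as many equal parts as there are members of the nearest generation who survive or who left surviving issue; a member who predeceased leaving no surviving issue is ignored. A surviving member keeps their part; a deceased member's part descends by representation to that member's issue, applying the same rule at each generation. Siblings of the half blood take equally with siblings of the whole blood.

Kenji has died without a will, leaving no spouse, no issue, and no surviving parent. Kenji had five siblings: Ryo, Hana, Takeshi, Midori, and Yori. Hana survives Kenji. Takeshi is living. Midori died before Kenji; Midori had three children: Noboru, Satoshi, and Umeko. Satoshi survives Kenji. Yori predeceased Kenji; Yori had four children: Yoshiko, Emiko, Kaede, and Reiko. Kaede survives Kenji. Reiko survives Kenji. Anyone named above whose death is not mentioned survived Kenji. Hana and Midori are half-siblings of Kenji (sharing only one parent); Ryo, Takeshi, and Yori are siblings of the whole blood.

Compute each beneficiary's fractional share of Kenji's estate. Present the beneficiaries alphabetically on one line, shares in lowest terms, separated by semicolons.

No spouse, descendants, or parent survives, so the estate passes to Kenji's siblings per stirpes.
Half-blood and whole-blood siblings take equally under the stated rule.
The estate is divided into 5 equal shares of 1/5 among Ryo, Hana, Takeshi, Midori, Yori.
Ryo is living and takes 1/5.
Hana is living and takes 1/5.
Takeshi is living and takes 1/5.
Midori predeceased; the 1/5 allotted to Midori's branch passes to Midori's issue by representation.
The 1/5 is divided into 3 equal shares of 1/15 among Noboru, Satoshi, Umeko.
Noboru is living and takes 1/15.
Satoshi is living and takes 1/15.
Umeko is living and takes 1/15.
Yori predeceased; the 1/5 allotted to Yori's branch passes to Yori's issue by representation.
The 1/5 is divided into 4 equal shares of 1/20 among Yoshiko, Emiko, Kaede, Reiko.
Yoshiko is living and takes 1/20.
Emiko is living and takes 1/20.
Kaede is living and takes 1/20.
Reiko is living and takes 1/20.

Emiko 1/20; Hana 1/5; Kaede 1/20; Noboru 1/15; Reiko 1/20; Ryo 1/5; Satoshi 1/15; Takeshi 1/5; Umeko 1/15; Yoshiko 1/20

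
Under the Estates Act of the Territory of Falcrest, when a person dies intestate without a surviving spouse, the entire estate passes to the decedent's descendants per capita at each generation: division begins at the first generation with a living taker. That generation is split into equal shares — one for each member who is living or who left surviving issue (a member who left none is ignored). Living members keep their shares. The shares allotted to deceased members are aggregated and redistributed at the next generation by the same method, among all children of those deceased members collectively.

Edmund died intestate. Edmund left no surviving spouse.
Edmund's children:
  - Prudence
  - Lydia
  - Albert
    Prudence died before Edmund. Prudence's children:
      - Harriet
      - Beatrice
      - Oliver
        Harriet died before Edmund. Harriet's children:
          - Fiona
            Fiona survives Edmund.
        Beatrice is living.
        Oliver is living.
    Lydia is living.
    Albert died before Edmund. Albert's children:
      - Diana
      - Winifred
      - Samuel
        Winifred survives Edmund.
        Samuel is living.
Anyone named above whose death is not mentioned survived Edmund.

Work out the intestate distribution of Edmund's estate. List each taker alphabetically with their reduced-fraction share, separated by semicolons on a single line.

Beatrice 1/9; Diana 1/9; Fiona 1/9; Lydia 1/3; Oliver 1/9; Samuel 1/9; Winifred 1/9

There is no surviving spouse, so the entire estate passes to Edmund's descendants per capita at each generation.
At generation 1 (Prudence, Lydia, Albert) there are 3 shares of (1)/3 = 1/3 each.
Living: Lydia — each takes 1/3.
Deceased: Prudence and Albert. Their combined 2/3 is pooled and carried to generation 2.
At generation 2 (Harriet, Beatrice, Oliver, Diana, Winifred, Samuel) there are 6 shares of (2/3)/6 = 1/9 each.
Living: Beatrice, Oliver, Diana, Winifred, and Samuel — each takes 1/9.
Deceased: Harriet. That 1/9 share is carried to generation 3.
At generation 3 (Fiona) there are 1 shares of (1/9)/1 = 1/9 each.
Living: Fiona — each takes 1/9.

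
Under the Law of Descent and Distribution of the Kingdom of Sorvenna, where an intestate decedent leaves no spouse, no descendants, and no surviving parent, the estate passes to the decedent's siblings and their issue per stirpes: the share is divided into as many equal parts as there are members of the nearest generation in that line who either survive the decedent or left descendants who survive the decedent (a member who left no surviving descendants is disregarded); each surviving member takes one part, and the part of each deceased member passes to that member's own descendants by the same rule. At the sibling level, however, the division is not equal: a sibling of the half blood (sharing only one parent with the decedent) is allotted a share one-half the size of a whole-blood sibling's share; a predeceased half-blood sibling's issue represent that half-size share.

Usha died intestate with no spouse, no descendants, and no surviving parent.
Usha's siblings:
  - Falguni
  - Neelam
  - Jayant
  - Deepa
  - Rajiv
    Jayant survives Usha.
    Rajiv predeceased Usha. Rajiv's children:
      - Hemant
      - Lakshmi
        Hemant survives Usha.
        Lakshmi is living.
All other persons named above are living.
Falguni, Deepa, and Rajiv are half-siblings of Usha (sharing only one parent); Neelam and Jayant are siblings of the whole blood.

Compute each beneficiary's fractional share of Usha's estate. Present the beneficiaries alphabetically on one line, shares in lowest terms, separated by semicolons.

Deepa 1/7; Falguni 1/7; Hemant 1/14; Jayant 2/7; Lakshmi 1/14; Neelam 2/7

No spouse, descendants, or parent survives, so the estate passes to Usha's siblings per stirpes.
Half-blood siblings count for one-half the weight of whole-blood siblings at the initial division.
Dividing 1 in proportion to weights (total weight 7/2): Falguni (weight 1/2) → 1/7; Neelam (weight 1) → 2/7; Jayant (weight 1) → 2/7; Deepa (weight 1/2) → 1/7; Rajiv (weight 1/2) → 1/7.
Falguni is living and takes 1/7.
Neelam is living and takes 2/7.
Jayant is living and takes 2/7.
Deepa is living and takes 1/7.
Rajiv predeceased; the 1/7 allotted to Rajiv's branch passes to Rajiv's issue by representation.
The 1/7 is divided into 2 equal shares of 1/14 among Hemant, Lakshmi.
Hemant is living and takes 1/14.
Lakshmi is living and takes 1/14.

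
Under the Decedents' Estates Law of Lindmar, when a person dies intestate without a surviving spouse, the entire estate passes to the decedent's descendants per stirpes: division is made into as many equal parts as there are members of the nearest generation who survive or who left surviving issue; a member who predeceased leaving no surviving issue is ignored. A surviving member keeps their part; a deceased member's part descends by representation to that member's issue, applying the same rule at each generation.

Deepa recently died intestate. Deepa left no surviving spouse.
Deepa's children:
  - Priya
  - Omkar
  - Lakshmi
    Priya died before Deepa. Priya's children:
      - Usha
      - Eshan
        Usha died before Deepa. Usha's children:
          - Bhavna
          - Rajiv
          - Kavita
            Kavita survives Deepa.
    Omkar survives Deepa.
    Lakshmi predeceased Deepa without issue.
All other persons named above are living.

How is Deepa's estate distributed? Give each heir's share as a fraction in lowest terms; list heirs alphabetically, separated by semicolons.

Bhavna 1/12; Eshan 1/4; Kavita 1/12; Omkar 1/2; Rajiv 1/12

There is no surviving spouse, so the entire estate passes to Deepa's descendants per stirpes.
Lakshmi left no surviving issue, so that branch lapses and is disregarded.
The estate is divided into 2 equal shares of 1/2 among Priya, Omkar.
Priya predeceased; the 1/2 allotted to Priya's branch passes to Priya's issue by representation.
The 1/2 is divided into 2 equal shares of 1/4 among Usha, Eshan.
Usha predeceased; the 1/4 allotted to Usha's branch passes to Usha's issue by representation.
The 1/4 is divided into 3 equal shares of 1/12 among Bhavna, Rajiv, Kavita.
Bhavna is living and takes 1/12.
Rajiv is living and takes 1/12.
Kavita is living and takes 1/12.
Eshan is living and takes 1/4.
Omkar is living and takes 1/2.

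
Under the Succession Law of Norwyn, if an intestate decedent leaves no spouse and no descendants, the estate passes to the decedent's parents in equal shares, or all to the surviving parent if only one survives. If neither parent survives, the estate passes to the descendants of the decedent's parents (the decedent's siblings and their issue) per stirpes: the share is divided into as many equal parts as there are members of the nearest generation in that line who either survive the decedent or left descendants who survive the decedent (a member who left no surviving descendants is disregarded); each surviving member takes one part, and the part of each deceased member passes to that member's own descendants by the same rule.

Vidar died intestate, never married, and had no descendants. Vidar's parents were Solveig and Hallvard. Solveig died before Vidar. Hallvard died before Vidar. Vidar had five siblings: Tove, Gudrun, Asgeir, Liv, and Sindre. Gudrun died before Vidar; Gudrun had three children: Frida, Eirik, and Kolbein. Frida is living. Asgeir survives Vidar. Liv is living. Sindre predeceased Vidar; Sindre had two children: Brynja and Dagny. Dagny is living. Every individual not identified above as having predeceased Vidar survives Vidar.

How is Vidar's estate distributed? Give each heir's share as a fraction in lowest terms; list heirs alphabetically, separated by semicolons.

Neither parent survives and there are no descendants, so the estate passes to Vidar's siblings and their issue per stirpes.
The estate is divided into 5 equal shares of 1/5 among Tove, Gudrun, Asgeir, Liv, Sindre.
Tove is living and takes 1/5.
Gudrun predeceased; the 1/5 allotted to Gudrun's branch passes to Gudrun's issue by representation.
The 1/5 is divided into 3 equal shares of 1/15 among Frida, Eirik, Kolbein.
Frida is living and takes 1/15.
Eirik is living and takes 1/15.
Kolbein is living and takes 1/15.
Asgeir is living and takes 1/5.
Liv is living and takes 1/5.
Sindre predeceased; the 1/5 allotted to Sindre's branch passes to Sindre's issue by representation.
The 1/5 is divided into 2 equal shares of 1/10 among Brynja, Dagny.
Brynja is living and takes 1/10.
Dagny is living and takes 1/10.

Asgeir 1/5; Brynja 1/10; Dagny 1/10; Eirik 1/15; Frida 1/15; Kolbein 1/15; Liv 1/5; Tove 1/5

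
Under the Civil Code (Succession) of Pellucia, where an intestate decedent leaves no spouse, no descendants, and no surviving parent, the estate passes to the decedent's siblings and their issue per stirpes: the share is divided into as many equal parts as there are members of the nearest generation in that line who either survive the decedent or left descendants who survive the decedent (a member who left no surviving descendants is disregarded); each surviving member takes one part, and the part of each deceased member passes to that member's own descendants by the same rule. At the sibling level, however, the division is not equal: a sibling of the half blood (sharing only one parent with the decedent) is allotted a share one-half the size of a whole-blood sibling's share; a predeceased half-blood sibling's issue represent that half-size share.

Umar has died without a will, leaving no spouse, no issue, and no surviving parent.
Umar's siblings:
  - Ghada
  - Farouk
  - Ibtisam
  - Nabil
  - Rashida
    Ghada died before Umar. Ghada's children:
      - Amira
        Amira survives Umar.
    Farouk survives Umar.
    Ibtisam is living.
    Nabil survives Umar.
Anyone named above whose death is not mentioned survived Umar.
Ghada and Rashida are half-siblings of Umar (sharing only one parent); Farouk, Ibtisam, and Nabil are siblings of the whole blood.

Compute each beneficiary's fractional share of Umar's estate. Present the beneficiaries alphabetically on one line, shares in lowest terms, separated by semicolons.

No spouse, descendants, or parent survives, so the estate passes to Umar's siblings per stirpes.
Half-blood siblings count for one-half the weight of whole-blood siblings at the initial division.
Dividing 1 in proportion to weights (total weight 4): Ghada (weight 1/2) → 1/8; Farouk (weight 1) → 1/4; Ibtisam (weight 1) → 1/4; Nabil (weight 1) → 1/4; Rashida (weight 1/2) → 1/8.
Ghada predeceased; the 1/8 allotted to Ghada's branch passes to Ghada's issue by representation.
Amira is the sole taker at this level and receives the full 1/8.
Farouk is living and takes 1/4.
Ibtisam is living and takes 1/4.
Nabil is living and takes 1/4.
Rashida is living and takes 1/8.

Amira 1/8; Farouk 1/4; Ibtisam 1/4; Nabil 1/4; Rashida 1/8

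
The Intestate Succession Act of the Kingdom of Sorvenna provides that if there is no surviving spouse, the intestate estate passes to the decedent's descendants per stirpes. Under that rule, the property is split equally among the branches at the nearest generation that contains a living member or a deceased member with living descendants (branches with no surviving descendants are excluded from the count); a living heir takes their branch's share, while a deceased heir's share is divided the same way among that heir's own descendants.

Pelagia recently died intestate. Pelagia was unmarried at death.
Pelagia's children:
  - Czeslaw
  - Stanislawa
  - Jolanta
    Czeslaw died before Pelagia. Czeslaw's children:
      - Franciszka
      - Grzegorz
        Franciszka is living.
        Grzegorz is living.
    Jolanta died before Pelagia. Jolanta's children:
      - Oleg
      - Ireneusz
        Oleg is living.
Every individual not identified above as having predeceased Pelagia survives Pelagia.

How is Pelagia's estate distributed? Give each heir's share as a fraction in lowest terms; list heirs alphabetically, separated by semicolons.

Franciszka 1/6; Grzegorz 1/6; Ireneusz 1/6; Oleg 1/6; Stanislawa 1/3

There is no surviving spouse, so the entire estate passes to Pelagia's descendants per stirpes.
The estate is divided into 3 equal shares of 1/3 among Czeslaw, Stanislawa, Jolanta.
Czeslaw predeceased; the 1/3 allotted to Czeslaw's branch passes to Czeslaw's issue by representation.
The 1/3 is divided into 2 equal shares of 1/6 among Franciszka, Grzegorz.
Franciszka is living and takes 1/6.
Grzegorz is living and takes 1/6.
Stanislawa is living and takes 1/3.
Jolanta predeceased; the 1/3 allotted to Jolanta's branch passes to Jolanta's issue by representation.
The 1/3 is divided into 2 equal shares of 1/6 among Oleg, Ireneusz.
Oleg is living and takes 1/6.
Ireneusz is living and takes 1/6.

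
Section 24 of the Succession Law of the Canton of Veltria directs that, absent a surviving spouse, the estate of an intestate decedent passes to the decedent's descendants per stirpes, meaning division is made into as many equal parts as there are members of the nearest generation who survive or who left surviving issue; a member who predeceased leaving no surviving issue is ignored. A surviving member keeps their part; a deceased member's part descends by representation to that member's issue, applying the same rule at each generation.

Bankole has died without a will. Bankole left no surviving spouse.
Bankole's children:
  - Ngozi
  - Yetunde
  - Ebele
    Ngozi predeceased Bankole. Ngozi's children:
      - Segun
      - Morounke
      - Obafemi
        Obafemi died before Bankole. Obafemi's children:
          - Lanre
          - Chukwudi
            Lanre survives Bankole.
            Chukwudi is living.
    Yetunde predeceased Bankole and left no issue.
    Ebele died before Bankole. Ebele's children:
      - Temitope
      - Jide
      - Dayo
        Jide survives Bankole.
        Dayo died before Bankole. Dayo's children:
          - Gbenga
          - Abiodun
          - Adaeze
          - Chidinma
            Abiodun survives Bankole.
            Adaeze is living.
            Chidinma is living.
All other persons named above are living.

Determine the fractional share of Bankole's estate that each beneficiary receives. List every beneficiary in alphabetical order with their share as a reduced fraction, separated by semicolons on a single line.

Abiodun 1/24; Adaeze 1/24; Chidinma 1/24; Chukwudi 1/12; Gbenga 1/24; Jide 1/6; Lanre 1/12; Morounke 1/6; Segun 1/6; Temitope 1/6

There is no surviving spouse, so the entire estate passes to Bankole's descendants per stirpes.
Yetunde left no surviving issue, so that branch lapses and is disregarded.
The estate is divided into 2 equal shares of 1/2 among Ngozi, Ebele.
Ngozi predeceased; the 1/2 allotted to Ngozi's branch passes to Ngozi's issue by representation.
The 1/2 is divided into 3 equal shares of 1/6 among Segun, Morounke, Obafemi.
Segun is living and takes 1/6.
Morounke is living and takes 1/6.
Obafemi predeceased; the 1/6 allotted to Obafemi's branch passes to Obafemi's issue by representation.
The 1/6 is divided into 2 equal shares of 1/12 among Lanre, Chukwudi.
Lanre is living and takes 1/12.
Chukwudi is living and takes 1/12.
Ebele predeceased; the 1/2 allotted to Ebele's branch passes to Ebele's issue by representation.
The 1/2 is divided into 3 equal shares of 1/6 among Temitope, Jide, Dayo.
Temitope is living and takes 1/6.
Jide is living and takes 1/6.
Dayo predeceased; the 1/6 allotted to Dayo's branch passes to Dayo's issue by representation.
The 1/6 is divided into 4 equal shares of 1/24 among Gbenga, Abiodun, Adaeze, Chidinma.
Gbenga is living and takes 1/24.
Abiodun is living and takes 1/24.
Adaeze is living and takes 1/24.
Chidinma is living and takes 1/24.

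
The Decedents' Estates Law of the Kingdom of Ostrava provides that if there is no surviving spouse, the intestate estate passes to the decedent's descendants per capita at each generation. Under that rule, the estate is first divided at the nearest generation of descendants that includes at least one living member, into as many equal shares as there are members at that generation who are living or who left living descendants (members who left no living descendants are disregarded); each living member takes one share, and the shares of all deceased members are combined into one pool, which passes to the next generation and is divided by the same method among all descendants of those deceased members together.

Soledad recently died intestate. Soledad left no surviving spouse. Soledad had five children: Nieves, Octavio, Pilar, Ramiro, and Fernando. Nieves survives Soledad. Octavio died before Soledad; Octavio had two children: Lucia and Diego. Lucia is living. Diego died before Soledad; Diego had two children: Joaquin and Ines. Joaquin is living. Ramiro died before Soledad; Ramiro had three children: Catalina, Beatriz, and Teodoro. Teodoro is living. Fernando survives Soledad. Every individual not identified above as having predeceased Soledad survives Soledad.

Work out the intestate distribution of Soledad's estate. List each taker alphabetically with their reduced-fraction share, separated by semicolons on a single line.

There is no surviving spouse, so the entire estate passes to Soledad's descendants per capita at each generation.
At generation 1 (Nieves, Octavio, Pilar, Ramiro, Fernando) there are 5 shares of (1)/5 = 1/5 each.
Living: Nieves, Pilar, and Fernando — each takes 1/5.
Deceased: Octavio and Ramiro. Their combined 2/5 is pooled and carried to generation 2.
At generation 2 (Lucia, Diego, Catalina, Beatriz, Teodoro) there are 5 shares of (2/5)/5 = 2/25 each.
Living: Lucia, Catalina, Beatriz, and Teodoro — each takes 2/25.
Deceased: Diego. That 2/25 share is carried to generation 3.
At generation 3 (Joaquin, Ines) there are 2 shares of (2/25)/2 = 1/25 each.
Living: Joaquin and Ines — each takes 1/25.

Beatriz 2/25; Catalina 2/25; Fernando 1/5; Ines 1/25; Joaquin 1/25; Lucia 2/25; Nieves 1/5; Pilar 1/5; Teodoro 2/25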